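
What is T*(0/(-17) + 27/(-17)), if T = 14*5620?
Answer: -2124360/17 ≈ -1.2496e+5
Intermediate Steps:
T = 78680
T*(0/(-17) + 27/(-17)) = 78680*(0/(-17) + 27/(-17)) = 78680*(0*(-1/17) + 27*(-1/17)) = 78680*(0 - 27/17) = 78680*(-27/17) = -2124360/17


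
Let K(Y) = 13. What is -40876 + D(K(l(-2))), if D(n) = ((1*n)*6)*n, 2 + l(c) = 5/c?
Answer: -39862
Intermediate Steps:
l(c) = -2 + 5/c
D(n) = 6*n**2 (D(n) = (n*6)*n = (6*n)*n = 6*n**2)
-40876 + D(K(l(-2))) = -40876 + 6*13**2 = -40876 + 6*169 = -40876 + 1014 = -39862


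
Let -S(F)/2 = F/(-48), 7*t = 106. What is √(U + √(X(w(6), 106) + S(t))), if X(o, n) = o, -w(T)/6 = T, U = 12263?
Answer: √(21631932 + 42*I*√62391)/42 ≈ 110.74 + 0.026852*I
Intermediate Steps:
w(T) = -6*T
t = 106/7 (t = (⅐)*106 = 106/7 ≈ 15.143)
S(F) = F/24 (S(F) = -2*F/(-48) = -2*F*(-1)/48 = -(-1)*F/24 = F/24)
√(U + √(X(w(6), 106) + S(t))) = √(12263 + √(-6*6 + (1/24)*(106/7))) = √(12263 + √(-36 + 53/84)) = √(12263 + √(-2971/84)) = √(12263 + I*√62391/42)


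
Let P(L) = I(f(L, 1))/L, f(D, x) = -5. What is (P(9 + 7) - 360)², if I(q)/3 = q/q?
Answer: 33143049/256 ≈ 1.2947e+5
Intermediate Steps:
I(q) = 3 (I(q) = 3*(q/q) = 3*1 = 3)
P(L) = 3/L
(P(9 + 7) - 360)² = (3/(9 + 7) - 360)² = (3/16 - 360)² = (-5757/16)² = 33143049/256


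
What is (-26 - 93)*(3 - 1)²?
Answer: -476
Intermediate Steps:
(-26 - 93)*(3 - 1)² = -119*2² = -119*4 = -476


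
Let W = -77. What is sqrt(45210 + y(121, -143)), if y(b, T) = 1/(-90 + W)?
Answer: sqrt(1260861523)/167 ≈ 212.63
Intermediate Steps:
y(b, T) = -1/167 (y(b, T) = 1/(-90 - 77) = 1/(-167) = -1/167)
sqrt(45210 + y(121, -143)) = sqrt(45210 - 1/167) = sqrt(7550069/167) = sqrt(1260861523)/167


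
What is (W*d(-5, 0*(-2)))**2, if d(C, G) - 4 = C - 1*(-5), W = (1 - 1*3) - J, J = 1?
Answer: 144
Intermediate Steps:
W = -3 (W = (1 - 1*3) - 1*1 = (1 - 3) - 1 = -2 - 1 = -3)
d(C, G) = 9 + C (d(C, G) = 4 + (C - 1*(-5)) = 4 + (C + 5) = 4 + (5 + C) = 9 + C)
(W*d(-5, 0*(-2)))**2 = (-3*(9 - 5))**2 = (-3*4)**2 = (-12)**2 = 144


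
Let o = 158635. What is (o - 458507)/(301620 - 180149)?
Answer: -299872/121471 ≈ -2.4687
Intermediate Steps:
(o - 458507)/(301620 - 180149) = (158635 - 458507)/(301620 - 180149) = -299872/121471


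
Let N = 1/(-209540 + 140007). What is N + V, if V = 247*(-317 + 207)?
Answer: -1889211611/69533 ≈ -27170.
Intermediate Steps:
N = -1/69533 (N = 1/(-69533) = -1/69533 ≈ -1.4382e-5)
V = -27170 (V = 247*(-110) = -27170)
N + V = -1/69533 - 27170 = -1889211611/69533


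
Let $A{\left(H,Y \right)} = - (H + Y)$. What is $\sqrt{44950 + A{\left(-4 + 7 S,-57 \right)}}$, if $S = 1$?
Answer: $2 \sqrt{11251} \approx 212.14$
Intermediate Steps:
$A{\left(H,Y \right)} = - H - Y$
$\sqrt{44950 + A{\left(-4 + 7 S,-57 \right)}} = \sqrt{44950 - \left(-61 + 7\right)} = \sqrt{44950 + \left(- (-4 + 7) + 57\right)} = \sqrt{44950 + \left(\left(-1\right) 3 + 57\right)} = \sqrt{44950 + \left(-3 + 57\right)} = \sqrt{44950 + 54} = \sqrt{45004} = 2 \sqrt{11251}$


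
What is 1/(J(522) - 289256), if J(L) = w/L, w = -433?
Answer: -522/150992065 ≈ -3.4571e-6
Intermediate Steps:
J(L) = -433/L
1/(J(522) - 289256) = 1/(-433/522 - 289256) = 1/(-150992065/522) = -522/150992065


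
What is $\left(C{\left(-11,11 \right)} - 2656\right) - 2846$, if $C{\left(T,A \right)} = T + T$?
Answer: $-5524$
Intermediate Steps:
$C{\left(T,A \right)} = 2 T$
$\left(C{\left(-11,11 \right)} - 2656\right) - 2846 = \left(2 \left(-11\right) - 2656\right) - 2846 = \left(-22 - 2656\right) - 2846 = -2678 - 2846 = -5524$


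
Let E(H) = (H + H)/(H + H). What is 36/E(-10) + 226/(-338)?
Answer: 5971/169 ≈ 35.331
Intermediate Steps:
E(H) = 1 (E(H) = (2*H)/((2*H)) = (2*H)*(1/(2*H)) = 1)
36/E(-10) + 226/(-338) = 36/1 + 226/(-338) = 36*1 + 226*(-1/338) = 36 - 113/169 = 5971/169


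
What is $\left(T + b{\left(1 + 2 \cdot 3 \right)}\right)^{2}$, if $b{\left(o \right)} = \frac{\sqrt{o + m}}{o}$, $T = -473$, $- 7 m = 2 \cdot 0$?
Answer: $\frac{\left(3311 - \sqrt{7}\right)^{2}}{49} \approx 2.2337 \cdot 10^{5}$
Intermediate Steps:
$m = 0$ ($m = - \frac{2 \cdot 0}{7} = \left(- \frac{1}{7}\right) 0 = 0$)
$b{\left(o \right)} = \frac{1}{\sqrt{o}}$ ($b{\left(o \right)} = \frac{\sqrt{o + 0}}{o} = \frac{\sqrt{o}}{o} = \frac{1}{\sqrt{o}}$)
$\left(T + b{\left(1 + 2 \cdot 3 \right)}\right)^{2} = \left(-473 + \frac{1}{\sqrt{1 + 2 \cdot 3}}\right)^{2} = \left(-473 + \frac{1}{\sqrt{1 + 6}}\right)^{2} = \left(-473 + \frac{1}{\sqrt{7}}\right)^{2} = \left(-473 + \frac{\sqrt{7}}{7}\right)^{2}$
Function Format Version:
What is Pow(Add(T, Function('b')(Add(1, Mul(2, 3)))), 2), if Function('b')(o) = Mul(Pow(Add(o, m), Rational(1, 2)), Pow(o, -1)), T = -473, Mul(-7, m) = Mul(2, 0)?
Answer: Mul(Rational(1, 49), Pow(Add(3311, Mul(-1, Pow(7, Rational(1, 2)))), 2)) ≈ 2.2337e+5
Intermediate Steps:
m = 0 (m = Mul(Rational(-1, 7), Mul(2, 0)) = Mul(Rational(-1, 7), 0) = 0)
Function('b')(o) = Pow(o, Rational(-1, 2)) (Function('b')(o) = Mul(Pow(Add(o, 0), Rational(1, 2)), Pow(o, -1)) = Mul(Pow(o, Rational(1, 2)), Pow(o, -1)) = Pow(o, Rational(-1, 2)))
Pow(Add(T, Function('b')(Add(1, Mul(2, 3)))), 2) = Pow(Add(-473, Pow(Add(1, Mul(2, 3)), Rational(-1, 2))), 2) = Pow(Add(-473, Pow(Add(1, 6), Rational(-1, 2))), 2) = Pow(Add(-473, Pow(7, Rational(-1, 2))), 2) = Pow(Add(-473, Mul(Rational(1, 7), Pow(7, Rational(1, 2)))), 2)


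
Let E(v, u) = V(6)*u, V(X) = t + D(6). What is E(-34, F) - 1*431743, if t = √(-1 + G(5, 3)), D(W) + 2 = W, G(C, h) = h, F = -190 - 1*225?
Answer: -433403 - 415*√2 ≈ -4.3399e+5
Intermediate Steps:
F = -415 (F = -190 - 225 = -415)
D(W) = -2 + W
t = √2 (t = √(-1 + 3) = √2 ≈ 1.4142)
V(X) = 4 + √2 (V(X) = √2 + (-2 + 6) = √2 + 4 = 4 + √2)
E(v, u) = u*(4 + √2) (E(v, u) = (4 + √2)*u = u*(4 + √2))
E(-34, F) - 1*431743 = -415*(4 + √2) - 1*431743 = (-1660 - 415*√2) - 431743 = -433403 - 415*√2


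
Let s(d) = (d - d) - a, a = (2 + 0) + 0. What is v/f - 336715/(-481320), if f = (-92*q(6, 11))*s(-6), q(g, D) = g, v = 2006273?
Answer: 8050258781/4428144 ≈ 1818.0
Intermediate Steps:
a = 2 (a = 2 + 0 = 2)
s(d) = -2 (s(d) = (d - d) - 1*2 = 0 - 2 = -2)
f = 1104 (f = -92*6*(-2) = -552*(-2) = 1104)
v/f - 336715/(-481320) = 2006273/1104 - 336715/(-481320) = 2006273*(1/1104) - 336715*(-1/481320) = 2006273/1104 + 67343/96264 = 8050258781/4428144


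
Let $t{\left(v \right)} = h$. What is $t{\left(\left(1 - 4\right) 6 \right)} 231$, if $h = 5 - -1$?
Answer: $1386$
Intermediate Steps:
$h = 6$ ($h = 5 + 1 = 6$)
$t{\left(v \right)} = 6$
$t{\left(\left(1 - 4\right) 6 \right)} 231 = 6 \cdot 231 = 1386$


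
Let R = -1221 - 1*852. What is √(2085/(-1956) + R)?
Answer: I*√220423433/326 ≈ 45.542*I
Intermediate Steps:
R = -2073 (R = -1221 - 852 = -2073)
√(2085/(-1956) + R) = √(2085/(-1956) - 2073) = √(2085*(-1/1956) - 2073) = √(-695/652 - 2073) = √(-1352291/652) = I*√220423433/326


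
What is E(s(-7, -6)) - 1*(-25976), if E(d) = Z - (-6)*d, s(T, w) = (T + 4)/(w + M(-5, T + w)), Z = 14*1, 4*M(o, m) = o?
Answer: 753782/29 ≈ 25992.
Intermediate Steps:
M(o, m) = o/4
Z = 14
s(T, w) = (4 + T)/(-5/4 + w) (s(T, w) = (T + 4)/(w + (¼)*(-5)) = (4 + T)/(w - 5/4) = (4 + T)/(-5/4 + w))
E(d) = 14 + 6*d (E(d) = 14 - (-6)*d = 14 + 6*d)
E(s(-7, -6)) - 1*(-25976) = (14 + 6*(4*(4 - 7)/(-5 + 4*(-6)))) - 1*(-25976) = (14 + 6*(4*(-3)/(-5 - 24))) + 25976 = (14 + 6*(4*(-3)/(-29))) + 25976 = (14 + 6*(4*(-1/29)*(-3))) + 25976 = (14 + 6*(12/29)) + 25976 = (14 + 72/29) + 25976 = 478/29 + 25976 = 753782/29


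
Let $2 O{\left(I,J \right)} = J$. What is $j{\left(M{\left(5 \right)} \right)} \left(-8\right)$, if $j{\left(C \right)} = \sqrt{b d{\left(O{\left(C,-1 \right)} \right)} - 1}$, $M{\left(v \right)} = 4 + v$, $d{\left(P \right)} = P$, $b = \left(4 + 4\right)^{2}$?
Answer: $- 8 i \sqrt{33} \approx - 45.956 i$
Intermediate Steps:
$O{\left(I,J \right)} = \frac{J}{2}$
$b = 64$ ($b = 8^{2} = 64$)
$j{\left(C \right)} = i \sqrt{33}$ ($j{\left(C \right)} = \sqrt{64 \cdot \frac{1}{2} \left(-1\right) - 1} = \sqrt{64 \left(- \frac{1}{2}\right) - 1} = \sqrt{-32 - 1} = \sqrt{-33} = i \sqrt{33}$)
$j{\left(M{\left(5 \right)} \right)} \left(-8\right) = i \sqrt{33} \left(-8\right) = - 8 i \sqrt{33}$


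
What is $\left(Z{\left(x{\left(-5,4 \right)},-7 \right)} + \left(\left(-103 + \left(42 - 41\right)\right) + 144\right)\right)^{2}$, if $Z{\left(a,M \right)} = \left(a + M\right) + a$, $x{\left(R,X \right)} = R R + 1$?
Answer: $7569$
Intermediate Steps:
$x{\left(R,X \right)} = 1 + R^{2}$ ($x{\left(R,X \right)} = R^{2} + 1 = 1 + R^{2}$)
$Z{\left(a,M \right)} = M + 2 a$ ($Z{\left(a,M \right)} = \left(M + a\right) + a = M + 2 a$)
$\left(Z{\left(x{\left(-5,4 \right)},-7 \right)} + \left(\left(-103 + \left(42 - 41\right)\right) + 144\right)\right)^{2} = \left(\left(-7 + 2 \left(1 + \left(-5\right)^{2}\right)\right) + \left(\left(-103 + \left(42 - 41\right)\right) + 144\right)\right)^{2} = \left(\left(-7 + 2 \left(1 + 25\right)\right) + \left(\left(-103 + 1\right) + 144\right)\right)^{2} = \left(\left(-7 + 2 \cdot 26\right) + \left(-102 + 144\right)\right)^{2} = \left(\left(-7 + 52\right) + 42\right)^{2} = \left(45 + 42\right)^{2} = 87^{2} = 7569$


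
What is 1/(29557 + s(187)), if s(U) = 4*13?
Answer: 1/29609 ≈ 3.3774e-5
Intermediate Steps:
s(U) = 52
1/(29557 + s(187)) = 1/(29557 + 52) = 1/29609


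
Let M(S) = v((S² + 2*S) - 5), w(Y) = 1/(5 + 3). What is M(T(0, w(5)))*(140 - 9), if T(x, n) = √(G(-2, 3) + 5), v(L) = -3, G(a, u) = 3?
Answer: -393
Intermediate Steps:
w(Y) = ⅛ (w(Y) = 1/8 = ⅛)
T(x, n) = 2*√2 (T(x, n) = √(3 + 5) = √8 = 2*√2)
M(S) = -3
M(T(0, w(5)))*(140 - 9) = -3*(140 - 9) = -3*131 = -393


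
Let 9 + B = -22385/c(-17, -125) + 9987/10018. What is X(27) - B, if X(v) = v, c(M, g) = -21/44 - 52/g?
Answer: -1233272942243/3376066 ≈ -3.6530e+5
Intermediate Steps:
c(M, g) = -21/44 - 52/g (c(M, g) = -21*1/44 - 52/g = -21/44 - 52/g)
B = 1233364096025/3376066 (B = -9 + (-22385/(-21/44 - 52/(-125)) + 9987/10018) = -9 + (-22385/(-21/44 - 52*(-1/125)) + 9987*(1/10018)) = -9 + (-22385/(-21/44 + 52/125) + 9987/10018) = -9 + (-22385/(-337/5500) + 9987/10018) = -9 + (-22385*(-5500/337) + 9987/10018) = -9 + (123117500/337 + 9987/10018) = -9 + 1233394480619/3376066 = 1233364096025/3376066 ≈ 3.6533e+5)
X(27) - B = 27 - 1*1233364096025/3376066 = 27 - 1233364096025/3376066 = -1233272942243/3376066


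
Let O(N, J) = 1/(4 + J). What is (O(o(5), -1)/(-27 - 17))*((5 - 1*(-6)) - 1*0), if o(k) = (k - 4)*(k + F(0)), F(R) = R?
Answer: -1/12 ≈ -0.083333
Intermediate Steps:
o(k) = k*(-4 + k) (o(k) = (k - 4)*(k + 0) = (-4 + k)*k = k*(-4 + k))
(O(o(5), -1)/(-27 - 17))*((5 - 1*(-6)) - 1*0) = (1/((-27 - 17)*(4 - 1)))*((5 - 1*(-6)) - 1*0) = (1/(-44*3))*((5 + 6) + 0) = (-1/44*⅓)*(11 + 0) = -1/132*11 = -1/12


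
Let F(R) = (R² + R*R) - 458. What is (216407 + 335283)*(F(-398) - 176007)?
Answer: 77425829670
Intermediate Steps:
F(R) = -458 + 2*R² (F(R) = (R² + R²) - 458 = 2*R² - 458 = -458 + 2*R²)
(216407 + 335283)*(F(-398) - 176007) = (216407 + 335283)*((-458 + 2*(-398)²) - 176007) = 551690*((-458 + 2*158404) - 176007) = 551690*((-458 + 316808) - 176007) = 551690*(316350 - 176007) = 551690*140343 = 77425829670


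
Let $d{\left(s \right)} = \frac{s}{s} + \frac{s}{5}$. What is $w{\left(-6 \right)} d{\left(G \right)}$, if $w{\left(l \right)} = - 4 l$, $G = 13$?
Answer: $\frac{432}{5} \approx 86.4$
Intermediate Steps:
$d{\left(s \right)} = 1 + \frac{s}{5}$ ($d{\left(s \right)} = 1 + s \frac{1}{5} = 1 + \frac{s}{5}$)
$w{\left(-6 \right)} d{\left(G \right)} = \left(-4\right) \left(-6\right) \left(1 + \frac{1}{5} \cdot 13\right) = 24 \left(1 + \frac{13}{5}\right) = 24 \cdot \frac{18}{5} = \frac{432}{5}$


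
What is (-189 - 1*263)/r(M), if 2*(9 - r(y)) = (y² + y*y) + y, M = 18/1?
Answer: 113/81 ≈ 1.3951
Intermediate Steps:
M = 18 (M = 18*1 = 18)
r(y) = 9 - y² - y/2 (r(y) = 9 - ((y² + y*y) + y)/2 = 9 - ((y² + y²) + y)/2 = 9 - (2*y² + y)/2 = 9 - (y + 2*y²)/2 = 9 + (-y² - y/2) = 9 - y² - y/2)
(-189 - 1*263)/r(M) = (-189 - 1*263)/(9 - 1*18² - ½*18) = (-189 - 263)/(9 - 1*324 - 9) = -452/(9 - 324 - 9) = -452/(-324) = -452*(-1/324) = 113/81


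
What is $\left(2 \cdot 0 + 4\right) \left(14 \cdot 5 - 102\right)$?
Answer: $-128$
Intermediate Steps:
$\left(2 \cdot 0 + 4\right) \left(14 \cdot 5 - 102\right) = \left(0 + 4\right) \left(70 - 102\right) = 4 \left(-32\right) = -128$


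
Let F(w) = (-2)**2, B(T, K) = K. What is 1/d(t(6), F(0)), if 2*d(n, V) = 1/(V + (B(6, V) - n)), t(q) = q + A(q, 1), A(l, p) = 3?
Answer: -2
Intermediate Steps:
F(w) = 4
t(q) = 3 + q (t(q) = q + 3 = 3 + q)
d(n, V) = 1/(2*(-n + 2*V)) (d(n, V) = 1/(2*(V + (V - n))) = 1/(2*(-n + 2*V)))
1/d(t(6), F(0)) = 1/(1/(2*(-(3 + 6) + 2*4))) = 1/(1/(2*(-1*9 + 8))) = 1/(1/(2*(-9 + 8))) = 1/((1/2)/(-1)) = 1/((1/2)*(-1)) = 1/(-1/2) = -2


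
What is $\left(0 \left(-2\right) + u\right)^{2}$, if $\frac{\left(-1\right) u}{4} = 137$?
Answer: $300304$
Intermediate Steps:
$u = -548$ ($u = \left(-4\right) 137 = -548$)
$\left(0 \left(-2\right) + u\right)^{2} = \left(0 \left(-2\right) - 548\right)^{2} = \left(0 - 548\right)^{2} = \left(-548\right)^{2} = 300304$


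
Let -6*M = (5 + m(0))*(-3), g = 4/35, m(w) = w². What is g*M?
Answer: 2/7 ≈ 0.28571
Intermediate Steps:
g = 4/35 (g = 4*(1/35) = 4/35 ≈ 0.11429)
M = 5/2 (M = -(5 + 0²)*(-3)/6 = -(5 + 0)*(-3)/6 = -5*(-3)/6 = -⅙*(-15) = 5/2 ≈ 2.5000)
g*M = (4/35)*(5/2) = 2/7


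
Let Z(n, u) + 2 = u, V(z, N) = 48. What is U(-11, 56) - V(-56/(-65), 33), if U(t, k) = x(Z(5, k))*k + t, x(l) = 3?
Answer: 109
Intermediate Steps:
Z(n, u) = -2 + u
U(t, k) = t + 3*k (U(t, k) = 3*k + t = t + 3*k)
U(-11, 56) - V(-56/(-65), 33) = (-11 + 3*56) - 1*48 = (-11 + 168) - 48 = 157 - 48 = 109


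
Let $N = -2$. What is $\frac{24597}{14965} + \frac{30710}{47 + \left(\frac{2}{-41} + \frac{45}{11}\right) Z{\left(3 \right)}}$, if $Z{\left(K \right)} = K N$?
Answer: $\frac{207520733273}{153525935} \approx 1351.7$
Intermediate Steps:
$Z{\left(K \right)} = - 2 K$ ($Z{\left(K \right)} = K \left(-2\right) = - 2 K$)
$\frac{24597}{14965} + \frac{30710}{47 + \left(\frac{2}{-41} + \frac{45}{11}\right) Z{\left(3 \right)}} = \frac{24597}{14965} + \frac{30710}{47 + \left(\frac{2}{-41} + \frac{45}{11}\right) \left(\left(-2\right) 3\right)} = 24597 \cdot \frac{1}{14965} + \frac{30710}{47 + \left(2 \left(- \frac{1}{41}\right) + 45 \cdot \frac{1}{11}\right) \left(-6\right)} = \frac{24597}{14965} + \frac{30710}{47 + \left(- \frac{2}{41} + \frac{45}{11}\right) \left(-6\right)} = \frac{24597}{14965} + \frac{30710}{47 + \frac{1823}{451} \left(-6\right)} = \frac{24597}{14965} + \frac{30710}{47 - \frac{10938}{451}} = \frac{24597}{14965} + \frac{30710}{\frac{10259}{451}} = \frac{24597}{14965} + 30710 \cdot \frac{451}{10259} = \frac{24597}{14965} + \frac{13850210}{10259} = \frac{207520733273}{153525935}$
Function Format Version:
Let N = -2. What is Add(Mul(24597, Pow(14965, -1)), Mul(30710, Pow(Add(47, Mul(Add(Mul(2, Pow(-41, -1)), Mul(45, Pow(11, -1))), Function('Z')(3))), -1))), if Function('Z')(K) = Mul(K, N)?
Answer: Rational(207520733273, 153525935) ≈ 1351.7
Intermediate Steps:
Function('Z')(K) = Mul(-2, K) (Function('Z')(K) = Mul(K, -2) = Mul(-2, K))
Add(Mul(24597, Pow(14965, -1)), Mul(30710, Pow(Add(47, Mul(Add(Mul(2, Pow(-41, -1)), Mul(45, Pow(11, -1))), Function('Z')(3))), -1))) = Add(Mul(24597, Pow(14965, -1)), Mul(30710, Pow(Add(47, Mul(Add(Mul(2, Pow(-41, -1)), Mul(45, Pow(11, -1))), Mul(-2, 3))), -1))) = Add(Mul(24597, Rational(1, 14965)), Mul(30710, Pow(Add(47, Mul(Add(Mul(2, Rational(-1, 41)), Mul(45, Rational(1, 11))), -6)), -1))) = Add(Rational(24597, 14965), Mul(30710, Pow(Add(47, Mul(Add(Rational(-2, 41), Rational(45, 11)), -6)), -1))) = Add(Rational(24597, 14965), Mul(30710, Pow(Add(47, Mul(Rational(1823, 451), -6)), -1))) = Add(Rational(24597, 14965), Mul(30710, Pow(Add(47, Rational(-10938, 451)), -1))) = Add(Rational(24597, 14965), Mul(30710, Pow(Rational(10259, 451), -1))) = Add(Rational(24597, 14965), Mul(30710, Rational(451, 10259))) = Add(Rational(24597, 14965), Rational(13850210, 10259)) = Rational(207520733273, 153525935)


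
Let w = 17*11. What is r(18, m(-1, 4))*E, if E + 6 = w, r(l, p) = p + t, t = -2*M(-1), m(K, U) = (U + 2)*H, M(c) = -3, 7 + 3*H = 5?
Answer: 362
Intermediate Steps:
H = -2/3 (H = -7/3 + (1/3)*5 = -7/3 + 5/3 = -2/3 ≈ -0.66667)
m(K, U) = -4/3 - 2*U/3 (m(K, U) = (U + 2)*(-2/3) = (2 + U)*(-2/3) = -4/3 - 2*U/3)
w = 187
t = 6 (t = -2*(-3) = 6)
r(l, p) = 6 + p (r(l, p) = p + 6 = 6 + p)
E = 181 (E = -6 + 187 = 181)
r(18, m(-1, 4))*E = (6 + (-4/3 - 2/3*4))*181 = (6 + (-4/3 - 8/3))*181 = (6 - 4)*181 = 2*181 = 362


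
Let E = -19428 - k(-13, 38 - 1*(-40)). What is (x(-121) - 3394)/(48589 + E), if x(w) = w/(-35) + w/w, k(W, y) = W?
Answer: -59317/510545 ≈ -0.11618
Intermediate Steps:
E = -19415 (E = -19428 - 1*(-13) = -19428 + 13 = -19415)
x(w) = 1 - w/35 (x(w) = w*(-1/35) + 1 = -w/35 + 1 = 1 - w/35)
(x(-121) - 3394)/(48589 + E) = ((1 - 1/35*(-121)) - 3394)/(48589 - 19415) = ((1 + 121/35) - 3394)/29174 = (156/35 - 3394)*(1/29174) = -118634/35*1/29174 = -59317/510545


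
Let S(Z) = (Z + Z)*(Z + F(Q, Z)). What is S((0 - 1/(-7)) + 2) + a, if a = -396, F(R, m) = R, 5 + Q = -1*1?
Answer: -20214/49 ≈ -412.53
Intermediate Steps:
Q = -6 (Q = -5 - 1*1 = -5 - 1 = -6)
S(Z) = 2*Z*(-6 + Z) (S(Z) = (Z + Z)*(Z - 6) = (2*Z)*(-6 + Z) = 2*Z*(-6 + Z))
S((0 - 1/(-7)) + 2) + a = 2*((0 - 1/(-7)) + 2)*(-6 + ((0 - 1/(-7)) + 2)) - 396 = 2*((0 - 1*(-1/7)) + 2)*(-6 + ((0 - 1*(-1/7)) + 2)) - 396 = 2*((0 + 1/7) + 2)*(-6 + ((0 + 1/7) + 2)) - 396 = 2*(1/7 + 2)*(-6 + (1/7 + 2)) - 396 = 2*(15/7)*(-6 + 15/7) - 396 = 2*(15/7)*(-27/7) - 396 = -810/49 - 396 = -20214/49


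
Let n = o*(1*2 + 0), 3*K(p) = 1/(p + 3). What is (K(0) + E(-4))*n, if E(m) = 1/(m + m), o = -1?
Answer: 1/36 ≈ 0.027778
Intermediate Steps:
K(p) = 1/(3*(3 + p)) (K(p) = 1/(3*(p + 3)) = 1/(3*(3 + p)))
n = -2 (n = -(1*2 + 0) = -(2 + 0) = -1*2 = -2)
E(m) = 1/(2*m)
(K(0) + E(-4))*n = (1/(3*(3 + 0)) + (1/2)/(-4))*(-2) = ((1/3)/3 + (1/2)*(-1/4))*(-2) = ((1/3)*(1/3) - 1/8)*(-2) = (1/9 - 1/8)*(-2) = -1/72*(-2) = 1/36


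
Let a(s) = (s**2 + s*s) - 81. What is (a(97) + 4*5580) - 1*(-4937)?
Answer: 45994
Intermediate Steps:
a(s) = -81 + 2*s**2 (a(s) = (s**2 + s**2) - 81 = 2*s**2 - 81 = -81 + 2*s**2)
(a(97) + 4*5580) - 1*(-4937) = ((-81 + 2*97**2) + 4*5580) - 1*(-4937) = ((-81 + 2*9409) + 22320) + 4937 = ((-81 + 18818) + 22320) + 4937 = (18737 + 22320) + 4937 = 41057 + 4937 = 45994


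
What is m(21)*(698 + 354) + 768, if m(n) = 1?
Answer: 1820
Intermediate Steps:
m(21)*(698 + 354) + 768 = 1*(698 + 354) + 768 = 1*1052 + 768 = 1052 + 768 = 1820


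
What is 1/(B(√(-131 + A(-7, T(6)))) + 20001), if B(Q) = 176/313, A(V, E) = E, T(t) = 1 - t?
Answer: 313/6260489 ≈ 4.9996e-5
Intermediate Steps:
B(Q) = 176/313 (B(Q) = 176*(1/313) = 176/313)
1/(B(√(-131 + A(-7, T(6)))) + 20001) = 1/(176/313 + 20001) = 1/(6260489/313) = 313/6260489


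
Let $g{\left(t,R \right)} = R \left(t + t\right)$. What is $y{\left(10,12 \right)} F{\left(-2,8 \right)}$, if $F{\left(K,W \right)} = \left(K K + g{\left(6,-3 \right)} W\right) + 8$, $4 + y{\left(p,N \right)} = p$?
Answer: $-1656$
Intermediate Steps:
$g{\left(t,R \right)} = 2 R t$ ($g{\left(t,R \right)} = R 2 t = 2 R t$)
$y{\left(p,N \right)} = -4 + p$
$F{\left(K,W \right)} = 8 + K^{2} - 36 W$ ($F{\left(K,W \right)} = \left(K K + 2 \left(-3\right) 6 W\right) + 8 = \left(K^{2} - 36 W\right) + 8 = 8 + K^{2} - 36 W$)
$y{\left(10,12 \right)} F{\left(-2,8 \right)} = \left(-4 + 10\right) \left(8 + \left(-2\right)^{2} - 288\right) = 6 \left(8 + 4 - 288\right) = 6 \left(-276\right) = -1656$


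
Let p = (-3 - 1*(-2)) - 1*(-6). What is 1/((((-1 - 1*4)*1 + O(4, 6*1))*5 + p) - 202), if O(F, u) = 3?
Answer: -1/207 ≈ -0.0048309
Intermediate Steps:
p = 5 (p = (-3 + 2) + 6 = -1 + 6 = 5)
1/((((-1 - 1*4)*1 + O(4, 6*1))*5 + p) - 202) = 1/((((-1 - 1*4)*1 + 3)*5 + 5) - 202) = 1/((((-1 - 4)*1 + 3)*5 + 5) - 202) = 1/(((-5*1 + 3)*5 + 5) - 202) = 1/(((-5 + 3)*5 + 5) - 202) = 1/((-2*5 + 5) - 202) = 1/((-10 + 5) - 202) = 1/(-5 - 202) = 1/(-207) = -1/207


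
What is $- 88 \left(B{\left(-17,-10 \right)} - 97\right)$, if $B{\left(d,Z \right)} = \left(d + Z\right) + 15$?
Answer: $9592$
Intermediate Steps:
$B{\left(d,Z \right)} = 15 + Z + d$ ($B{\left(d,Z \right)} = \left(Z + d\right) + 15 = 15 + Z + d$)
$- 88 \left(B{\left(-17,-10 \right)} - 97\right) = - 88 \left(\left(15 - 10 - 17\right) - 97\right) = - 88 \left(-12 - 97\right) = \left(-88\right) \left(-109\right) = 9592$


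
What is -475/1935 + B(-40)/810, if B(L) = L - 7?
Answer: -10571/34830 ≈ -0.30350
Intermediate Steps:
B(L) = -7 + L
-475/1935 + B(-40)/810 = -475/1935 + (-7 - 40)/810 = -475*1/1935 - 47*1/810 = -95/387 - 47/810 = -10571/34830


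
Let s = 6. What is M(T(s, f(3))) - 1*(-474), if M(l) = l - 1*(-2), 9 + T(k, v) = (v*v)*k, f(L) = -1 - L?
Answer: 563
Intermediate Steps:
T(k, v) = -9 + k*v**2 (T(k, v) = -9 + (v*v)*k = -9 + v**2*k = -9 + k*v**2)
M(l) = 2 + l (M(l) = l + 2 = 2 + l)
M(T(s, f(3))) - 1*(-474) = (2 + (-9 + 6*(-1 - 1*3)**2)) - 1*(-474) = (2 + (-9 + 6*(-1 - 3)**2)) + 474 = (2 + (-9 + 6*(-4)**2)) + 474 = (2 + (-9 + 6*16)) + 474 = (2 + (-9 + 96)) + 474 = (2 + 87) + 474 = 89 + 474 = 563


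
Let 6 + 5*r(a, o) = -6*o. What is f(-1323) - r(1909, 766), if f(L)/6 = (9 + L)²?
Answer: 51802482/5 ≈ 1.0360e+7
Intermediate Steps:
r(a, o) = -6/5 - 6*o/5 (r(a, o) = -6/5 + (-6*o)/5 = -6/5 - 6*o/5)
f(L) = 6*(9 + L)²
f(-1323) - r(1909, 766) = 6*(9 - 1323)² - (-6/5 - 6/5*766) = 6*(-1314)² - (-6/5 - 4596/5) = 6*1726596 - 1*(-4602/5) = 10359576 + 4602/5 = 51802482/5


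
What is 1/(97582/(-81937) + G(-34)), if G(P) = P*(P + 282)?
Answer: -81937/690990366 ≈ -0.00011858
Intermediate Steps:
G(P) = P*(282 + P)
1/(97582/(-81937) + G(-34)) = 1/(97582/(-81937) - 34*(282 - 34)) = 1/(97582*(-1/81937) - 34*248) = 1/(-97582/81937 - 8432) = 1/(-690990366/81937) = -81937/690990366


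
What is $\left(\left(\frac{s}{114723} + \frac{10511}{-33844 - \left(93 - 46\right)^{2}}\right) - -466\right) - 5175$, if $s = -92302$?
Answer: $- \frac{2783066813090}{590872617} \approx -4710.1$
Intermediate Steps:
$\left(\left(\frac{s}{114723} + \frac{10511}{-33844 - \left(93 - 46\right)^{2}}\right) - -466\right) - 5175 = \left(\left(- \frac{92302}{114723} + \frac{10511}{-33844 - \left(93 - 46\right)^{2}}\right) - -466\right) - 5175 = \left(\left(\left(-92302\right) \frac{1}{114723} + \frac{10511}{-33844 - 47^{2}}\right) + \left(-98720 + 99186\right)\right) - 5175 = \left(\left(- \frac{13186}{16389} + \frac{10511}{-33844 - 2209}\right) + 466\right) - 5175 = \left(\left(- \frac{13186}{16389} + \frac{10511}{-36053}\right) + 466\right) - 5175 = \left(\left(- \frac{13186}{16389} + 10511 \left(- \frac{1}{36053}\right)\right) + 466\right) - 5175 = \left(\left(- \frac{13186}{16389} - \frac{10511}{36053}\right) + 466\right) - 5175 = \left(- \frac{647659637}{590872617} + 466\right) - 5175 = \frac{274698979885}{590872617} - 5175 = - \frac{2783066813090}{590872617}$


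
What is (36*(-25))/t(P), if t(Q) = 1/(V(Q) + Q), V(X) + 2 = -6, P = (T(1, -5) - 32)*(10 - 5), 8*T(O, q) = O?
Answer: 301275/2 ≈ 1.5064e+5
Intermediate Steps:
T(O, q) = O/8
P = -1275/8 (P = ((⅛)*1 - 32)*(10 - 5) = (⅛ - 32)*5 = -255/8*5 = -1275/8 ≈ -159.38)
V(X) = -8 (V(X) = -2 - 6 = -8)
t(Q) = 1/(-8 + Q)
(36*(-25))/t(P) = (36*(-25))/(1/(-8 - 1275/8)) = -900/(1/(-1339/8)) = -900/(-8/1339) = -900*(-1339/8) = 301275/2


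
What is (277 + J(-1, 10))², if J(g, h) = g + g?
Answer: 75625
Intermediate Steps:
J(g, h) = 2*g
(277 + J(-1, 10))² = (277 + 2*(-1))² = (277 - 2)² = 275² = 75625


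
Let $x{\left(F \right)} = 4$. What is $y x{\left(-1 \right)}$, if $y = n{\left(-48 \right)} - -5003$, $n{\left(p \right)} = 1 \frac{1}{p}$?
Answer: $\frac{240143}{12} \approx 20012.0$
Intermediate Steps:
$n{\left(p \right)} = \frac{1}{p}$
$y = \frac{240143}{48}$ ($y = \frac{1}{-48} - -5003 = - \frac{1}{48} + 5003 = \frac{240143}{48} \approx 5003.0$)
$y x{\left(-1 \right)} = \frac{240143}{48} \cdot 4 = \frac{240143}{12}$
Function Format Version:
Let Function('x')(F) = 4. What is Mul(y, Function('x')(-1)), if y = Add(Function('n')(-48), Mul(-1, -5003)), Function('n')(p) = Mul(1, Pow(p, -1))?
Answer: Rational(240143, 12) ≈ 20012.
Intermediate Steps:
Function('n')(p) = Pow(p, -1)
y = Rational(240143, 48) (y = Add(Pow(-48, -1), Mul(-1, -5003)) = Add(Rational(-1, 48), 5003) = Rational(240143, 48) ≈ 5003.0)
Mul(y, Function('x')(-1)) = Mul(Rational(240143, 48), 4) = Rational(240143, 12)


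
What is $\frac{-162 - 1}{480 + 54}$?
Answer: $- \frac{163}{534} \approx -0.30524$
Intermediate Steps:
$\frac{-162 - 1}{480 + 54} = - \frac{163}{534}$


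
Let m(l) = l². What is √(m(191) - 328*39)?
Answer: √23689 ≈ 153.91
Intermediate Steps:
√(m(191) - 328*39) = √(191² - 328*39) = √(36481 - 12792) = √23689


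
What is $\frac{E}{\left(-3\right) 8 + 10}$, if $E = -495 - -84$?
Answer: $\frac{411}{14} \approx 29.357$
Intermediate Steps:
$E = -411$ ($E = -495 + 84 = -411$)
$\frac{E}{\left(-3\right) 8 + 10} = - \frac{411}{\left(-3\right) 8 + 10} = - \frac{411}{-24 + 10} = - \frac{411}{-14} = \left(-411\right) \left(- \frac{1}{14}\right) = \frac{411}{14}$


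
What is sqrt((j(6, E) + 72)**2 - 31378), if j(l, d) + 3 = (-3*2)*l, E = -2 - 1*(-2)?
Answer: I*sqrt(30289) ≈ 174.04*I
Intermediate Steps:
E = 0 (E = -2 + 2 = 0)
j(l, d) = -3 - 6*l (j(l, d) = -3 + (-3*2)*l = -3 - 6*l)
sqrt((j(6, E) + 72)**2 - 31378) = sqrt(((-3 - 6*6) + 72)**2 - 31378) = sqrt(((-3 - 36) + 72)**2 - 31378) = sqrt((-39 + 72)**2 - 31378) = sqrt(33**2 - 31378) = sqrt(1089 - 31378) = sqrt(-30289) = I*sqrt(30289)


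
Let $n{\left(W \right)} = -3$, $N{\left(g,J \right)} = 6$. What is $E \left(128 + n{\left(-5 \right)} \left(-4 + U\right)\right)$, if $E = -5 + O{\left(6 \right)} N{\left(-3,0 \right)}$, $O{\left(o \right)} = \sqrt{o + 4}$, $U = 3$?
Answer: $-655 + 786 \sqrt{10} \approx 1830.6$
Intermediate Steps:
$O{\left(o \right)} = \sqrt{4 + o}$
$E = -5 + 6 \sqrt{10}$ ($E = -5 + \sqrt{4 + 6} \cdot 6 = -5 + \sqrt{10} \cdot 6 = -5 + 6 \sqrt{10} \approx 13.974$)
$E \left(128 + n{\left(-5 \right)} \left(-4 + U\right)\right) = \left(-5 + 6 \sqrt{10}\right) \left(128 - 3 \left(-4 + 3\right)\right) = \left(-5 + 6 \sqrt{10}\right) \left(128 - -3\right) = \left(-5 + 6 \sqrt{10}\right) \left(128 + 3\right) = \left(-5 + 6 \sqrt{10}\right) 131 = -655 + 786 \sqrt{10}$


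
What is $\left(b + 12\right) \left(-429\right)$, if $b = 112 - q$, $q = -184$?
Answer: $-132132$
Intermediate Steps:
$b = 296$ ($b = 112 - -184 = 112 + 184 = 296$)
$\left(b + 12\right) \left(-429\right) = \left(296 + 12\right) \left(-429\right) = 308 \left(-429\right) = -132132$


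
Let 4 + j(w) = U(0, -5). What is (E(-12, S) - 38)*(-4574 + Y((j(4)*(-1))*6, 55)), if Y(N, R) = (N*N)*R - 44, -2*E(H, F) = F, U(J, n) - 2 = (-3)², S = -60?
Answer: -739216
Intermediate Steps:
U(J, n) = 11 (U(J, n) = 2 + (-3)² = 2 + 9 = 11)
E(H, F) = -F/2
j(w) = 7 (j(w) = -4 + 11 = 7)
Y(N, R) = -44 + R*N² (Y(N, R) = N²*R - 44 = R*N² - 44 = -44 + R*N²)
(E(-12, S) - 38)*(-4574 + Y((j(4)*(-1))*6, 55)) = (-½*(-60) - 38)*(-4574 + (-44 + 55*((7*(-1))*6)²)) = (30 - 38)*(-4574 + (-44 + 55*(-7*6)²)) = -8*(-4574 + (-44 + 55*(-42)²)) = -8*(-4574 + (-44 + 55*1764)) = -8*(-4574 + (-44 + 97020)) = -8*(-4574 + 96976) = -8*92402 = -739216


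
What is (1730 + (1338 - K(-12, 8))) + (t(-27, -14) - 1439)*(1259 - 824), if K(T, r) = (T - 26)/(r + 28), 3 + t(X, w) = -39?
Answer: -11540987/18 ≈ -6.4117e+5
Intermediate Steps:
t(X, w) = -42 (t(X, w) = -3 - 39 = -42)
K(T, r) = (-26 + T)/(28 + r)
(1730 + (1338 - K(-12, 8))) + (t(-27, -14) - 1439)*(1259 - 824) = (1730 + (1338 - (-26 - 12)/(28 + 8))) + (-42 - 1439)*(1259 - 824) = (1730 + (1338 - (-38)/36)) - 1481*435 = (1730 + (1338 - (-38)/36)) - 644235 = (1730 + (1338 - 1*(-19/18))) - 644235 = (1730 + (1338 + 19/18)) - 644235 = (1730 + 24103/18) - 644235 = 55243/18 - 644235 = -11540987/18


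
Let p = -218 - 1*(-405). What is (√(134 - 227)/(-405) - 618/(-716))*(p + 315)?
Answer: 77559/179 - 502*I*√93/405 ≈ 433.29 - 11.953*I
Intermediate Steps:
p = 187 (p = -218 + 405 = 187)
(√(134 - 227)/(-405) - 618/(-716))*(p + 315) = (√(134 - 227)/(-405) - 618/(-716))*(187 + 315) = (√(-93)*(-1/405) - 618*(-1/716))*502 = ((I*√93)*(-1/405) + 309/358)*502 = (-I*√93/405 + 309/358)*502 = (309/358 - I*√93/405)*502 = 77559/179 - 502*I*√93/405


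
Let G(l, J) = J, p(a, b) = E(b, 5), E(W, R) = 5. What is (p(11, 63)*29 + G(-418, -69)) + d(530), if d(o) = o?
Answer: 606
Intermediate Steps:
p(a, b) = 5
(p(11, 63)*29 + G(-418, -69)) + d(530) = (5*29 - 69) + 530 = (145 - 69) + 530 = 76 + 530 = 606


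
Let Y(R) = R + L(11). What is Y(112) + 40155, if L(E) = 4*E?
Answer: 40311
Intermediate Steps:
Y(R) = 44 + R (Y(R) = R + 4*11 = R + 44 = 44 + R)
Y(112) + 40155 = (44 + 112) + 40155 = 156 + 40155 = 40311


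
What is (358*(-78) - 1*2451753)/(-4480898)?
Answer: 2479677/4480898 ≈ 0.55339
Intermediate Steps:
(358*(-78) - 1*2451753)/(-4480898) = (-27924 - 2451753)*(-1/4480898) = -2479677*(-1/4480898) = 2479677/4480898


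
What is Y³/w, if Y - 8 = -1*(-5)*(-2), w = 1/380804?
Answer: -3046432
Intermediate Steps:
w = 1/380804 ≈ 2.6260e-6
Y = -2 (Y = 8 - 1*(-5)*(-2) = 8 + 5*(-2) = 8 - 10 = -2)
Y³/w = (-2)³/(1/380804) = -8*380804 = -3046432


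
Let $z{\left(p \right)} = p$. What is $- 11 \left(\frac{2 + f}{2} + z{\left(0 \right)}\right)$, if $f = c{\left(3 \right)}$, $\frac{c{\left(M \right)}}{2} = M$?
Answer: $-44$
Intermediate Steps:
$c{\left(M \right)} = 2 M$
$f = 6$ ($f = 2 \cdot 3 = 6$)
$- 11 \left(\frac{2 + f}{2} + z{\left(0 \right)}\right) = - 11 \left(\frac{2 + 6}{2} + 0\right) = - 11 \left(8 \cdot \frac{1}{2} + 0\right) = - 11 \left(4 + 0\right) = \left(-11\right) 4 = -44$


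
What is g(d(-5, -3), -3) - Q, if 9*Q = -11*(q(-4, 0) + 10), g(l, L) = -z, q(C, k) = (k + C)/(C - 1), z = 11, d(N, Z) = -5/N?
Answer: 11/5 ≈ 2.2000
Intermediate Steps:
q(C, k) = (C + k)/(-1 + C)
g(l, L) = -11 (g(l, L) = -1*11 = -11)
Q = -66/5 (Q = (-11*((-4 + 0)/(-1 - 4) + 10))/9 = (-11*(-4/(-5) + 10))/9 = (-11*(-⅕*(-4) + 10))/9 = (-11*(⅘ + 10))/9 = (-11*54/5)/9 = (⅑)*(-594/5) = -66/5 ≈ -13.200)
g(d(-5, -3), -3) - Q = -11 - 1*(-66/5) = -11 + 66/5 = 11/5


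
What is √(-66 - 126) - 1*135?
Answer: -135 + 8*I*√3 ≈ -135.0 + 13.856*I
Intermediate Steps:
√(-66 - 126) - 1*135 = √(-192) - 135 = 8*I*√3 - 135 = -135 + 8*I*√3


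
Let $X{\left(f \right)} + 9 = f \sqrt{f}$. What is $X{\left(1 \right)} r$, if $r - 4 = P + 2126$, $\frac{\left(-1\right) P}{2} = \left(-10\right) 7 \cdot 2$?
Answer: $-19280$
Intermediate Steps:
$P = 280$ ($P = - 2 \left(-10\right) 7 \cdot 2 = - 2 \left(\left(-70\right) 2\right) = \left(-2\right) \left(-140\right) = 280$)
$X{\left(f \right)} = -9 + f^{\frac{3}{2}}$ ($X{\left(f \right)} = -9 + f \sqrt{f} = -9 + f^{\frac{3}{2}}$)
$r = 2410$ ($r = 4 + \left(280 + 2126\right) = 4 + 2406 = 2410$)
$X{\left(1 \right)} r = \left(-9 + 1^{\frac{3}{2}}\right) 2410 = \left(-9 + 1\right) 2410 = \left(-8\right) 2410 = -19280$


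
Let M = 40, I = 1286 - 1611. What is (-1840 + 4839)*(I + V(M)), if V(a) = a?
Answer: -854715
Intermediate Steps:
I = -325
(-1840 + 4839)*(I + V(M)) = (-1840 + 4839)*(-325 + 40) = 2999*(-285) = -854715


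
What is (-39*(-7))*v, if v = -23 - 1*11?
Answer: -9282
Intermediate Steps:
v = -34 (v = -23 - 11 = -34)
(-39*(-7))*v = -39*(-7)*(-34) = 273*(-34) = -9282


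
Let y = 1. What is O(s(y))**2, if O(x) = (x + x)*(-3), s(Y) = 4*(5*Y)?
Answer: 14400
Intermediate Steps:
s(Y) = 20*Y
O(x) = -6*x (O(x) = (2*x)*(-3) = -6*x)
O(s(y))**2 = (-120)**2 = 14400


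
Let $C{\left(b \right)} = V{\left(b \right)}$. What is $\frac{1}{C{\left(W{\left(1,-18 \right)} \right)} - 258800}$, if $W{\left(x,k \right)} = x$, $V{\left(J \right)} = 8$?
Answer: $- \frac{1}{258792} \approx -3.8641 \cdot 10^{-6}$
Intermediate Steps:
$C{\left(b \right)} = 8$
$\frac{1}{C{\left(W{\left(1,-18 \right)} \right)} - 258800} = \frac{1}{8 - 258800} = \frac{1}{-258792} = - \frac{1}{258792}$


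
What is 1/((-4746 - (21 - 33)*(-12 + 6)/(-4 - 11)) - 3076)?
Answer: -5/39086 ≈ -0.00012792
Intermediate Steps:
1/((-4746 - (21 - 33)*(-12 + 6)/(-4 - 11)) - 3076) = 1/((-4746 - (-12)*(-6/(-15))) - 3076) = 1/((-4746 - (-12)*(-6*(-1/15))) - 3076) = 1/((-4746 - (-12)*2/5) - 3076) = 1/((-4746 - 1*(-24/5)) - 3076) = 1/((-4746 + 24/5) - 3076) = 1/(-23706/5 - 3076) = 1/(-39086/5) = -5/39086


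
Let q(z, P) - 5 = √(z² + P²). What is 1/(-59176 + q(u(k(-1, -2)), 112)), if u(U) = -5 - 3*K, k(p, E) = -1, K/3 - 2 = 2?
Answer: -59171/3501193016 - 5*√569/3501193016 ≈ -1.6934e-5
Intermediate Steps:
K = 12 (K = 6 + 3*2 = 6 + 6 = 12)
u(U) = -41 (u(U) = -5 - 3*12 = -5 - 36 = -41)
q(z, P) = 5 + √(P² + z²) (q(z, P) = 5 + √(z² + P²) = 5 + √(P² + z²))
1/(-59176 + q(u(k(-1, -2)), 112)) = 1/(-59176 + (5 + √(112² + (-41)²))) = 1/(-59176 + (5 + √(12544 + 1681))) = 1/(-59176 + (5 + √14225)) = 1/(-59176 + (5 + 5*√569)) = 1/(-59171 + 5*√569)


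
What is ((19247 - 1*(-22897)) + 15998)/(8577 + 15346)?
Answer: 58142/23923 ≈ 2.4304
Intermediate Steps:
((19247 - 1*(-22897)) + 15998)/(8577 + 15346) = ((19247 + 22897) + 15998)/23923 = (42144 + 15998)*(1/23923) = 58142*(1/23923) = 58142/23923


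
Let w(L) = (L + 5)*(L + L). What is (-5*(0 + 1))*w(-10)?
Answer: -500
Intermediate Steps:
w(L) = 2*L*(5 + L) (w(L) = (5 + L)*(2*L) = 2*L*(5 + L))
(-5*(0 + 1))*w(-10) = (-5*(0 + 1))*(2*(-10)*(5 - 10)) = (-5*1)*(2*(-10)*(-5)) = -5*100 = -500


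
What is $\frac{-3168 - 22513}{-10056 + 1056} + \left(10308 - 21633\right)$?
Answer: $- \frac{101899319}{9000} \approx -11322.0$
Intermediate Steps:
$\frac{-3168 - 22513}{-10056 + 1056} + \left(10308 - 21633\right) = - \frac{25681}{-9000} + \left(10308 - 21633\right) = \left(-25681\right) \left(- \frac{1}{9000}\right) - 11325 = \frac{25681}{9000} - 11325 = - \frac{101899319}{9000}$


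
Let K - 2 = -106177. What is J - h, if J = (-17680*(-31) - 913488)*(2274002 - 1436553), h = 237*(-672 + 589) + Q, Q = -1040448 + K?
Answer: -306009397898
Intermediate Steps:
K = -106175 (K = 2 - 106177 = -106175)
Q = -1146623 (Q = -1040448 - 106175 = -1146623)
h = -1166294 (h = 237*(-672 + 589) - 1146623 = 237*(-83) - 1146623 = -19671 - 1146623 = -1166294)
J = -306010564192 (J = (548080 - 913488)*837449 = -365408*837449 = -306010564192)
J - h = -306010564192 - 1*(-1166294) = -306010564192 + 1166294 = -306009397898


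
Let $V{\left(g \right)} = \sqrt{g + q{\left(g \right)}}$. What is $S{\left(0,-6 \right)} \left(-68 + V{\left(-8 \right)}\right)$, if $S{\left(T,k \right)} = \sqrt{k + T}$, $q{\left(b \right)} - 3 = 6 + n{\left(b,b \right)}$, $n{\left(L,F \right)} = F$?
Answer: $i \sqrt{6} \left(-68 + i \sqrt{7}\right) \approx -6.4807 - 166.57 i$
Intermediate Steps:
$q{\left(b \right)} = 9 + b$ ($q{\left(b \right)} = 3 + \left(6 + b\right) = 9 + b$)
$S{\left(T,k \right)} = \sqrt{T + k}$
$V{\left(g \right)} = \sqrt{9 + 2 g}$ ($V{\left(g \right)} = \sqrt{g + \left(9 + g\right)} = \sqrt{9 + 2 g}$)
$S{\left(0,-6 \right)} \left(-68 + V{\left(-8 \right)}\right) = \sqrt{0 - 6} \left(-68 + \sqrt{9 + 2 \left(-8\right)}\right) = \sqrt{-6} \left(-68 + \sqrt{9 - 16}\right) = i \sqrt{6} \left(-68 + \sqrt{-7}\right) = i \sqrt{6} \left(-68 + i \sqrt{7}\right)$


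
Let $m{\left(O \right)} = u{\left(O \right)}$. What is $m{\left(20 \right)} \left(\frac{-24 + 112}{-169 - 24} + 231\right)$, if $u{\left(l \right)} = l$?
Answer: $\frac{889900}{193} \approx 4610.9$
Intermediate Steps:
$m{\left(O \right)} = O$
$m{\left(20 \right)} \left(\frac{-24 + 112}{-169 - 24} + 231\right) = 20 \left(\frac{-24 + 112}{-169 - 24} + 231\right) = 20 \left(\frac{88}{-193} + 231\right) = 20 \left(88 \left(- \frac{1}{193}\right) + 231\right) = 20 \left(- \frac{88}{193} + 231\right) = 20 \cdot \frac{44495}{193} = \frac{889900}{193}$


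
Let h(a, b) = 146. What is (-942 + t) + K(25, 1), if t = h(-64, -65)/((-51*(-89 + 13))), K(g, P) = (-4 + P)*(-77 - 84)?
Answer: -889469/1938 ≈ -458.96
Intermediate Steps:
K(g, P) = 644 - 161*P (K(g, P) = (-4 + P)*(-161) = 644 - 161*P)
t = 73/1938 (t = 146/((-51*(-89 + 13))) = 146/((-51*(-76))) = 146/3876 = 146*(1/3876) = 73/1938 ≈ 0.037668)
(-942 + t) + K(25, 1) = (-942 + 73/1938) + (644 - 161*1) = -1825523/1938 + (644 - 161) = -1825523/1938 + 483 = -889469/1938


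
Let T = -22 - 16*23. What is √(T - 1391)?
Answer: I*√1781 ≈ 42.202*I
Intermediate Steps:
T = -390 (T = -22 - 368 = -390)
√(T - 1391) = √(-390 - 1391) = √(-1781) = I*√1781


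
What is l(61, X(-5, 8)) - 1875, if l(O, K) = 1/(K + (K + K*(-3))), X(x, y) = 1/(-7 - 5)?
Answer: -1863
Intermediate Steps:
X(x, y) = -1/12 (X(x, y) = 1/(-12) = -1/12)
l(O, K) = -1/K (l(O, K) = 1/(K + (K - 3*K)) = 1/(K - 2*K) = 1/(-K) = -1/K)
l(61, X(-5, 8)) - 1875 = -1/(-1/12) - 1875 = -1*(-12) - 1875 = 12 - 1875 = -1863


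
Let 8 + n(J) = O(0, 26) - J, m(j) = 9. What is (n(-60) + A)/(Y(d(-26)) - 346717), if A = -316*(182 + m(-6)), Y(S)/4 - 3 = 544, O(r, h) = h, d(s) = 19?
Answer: 60278/344529 ≈ 0.17496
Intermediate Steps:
Y(S) = 2188 (Y(S) = 12 + 4*544 = 12 + 2176 = 2188)
n(J) = 18 - J (n(J) = -8 + (26 - J) = 18 - J)
A = -60356 (A = -316*(182 + 9) = -316*191 = -60356)
(n(-60) + A)/(Y(d(-26)) - 346717) = ((18 - 1*(-60)) - 60356)/(2188 - 346717) = ((18 + 60) - 60356)/(-344529) = (78 - 60356)*(-1/344529) = -60278*(-1/344529) = 60278/344529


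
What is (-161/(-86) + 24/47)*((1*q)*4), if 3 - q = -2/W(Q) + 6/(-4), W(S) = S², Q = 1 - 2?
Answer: 125203/2021 ≈ 61.951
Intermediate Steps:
Q = -1
q = 13/2 (q = 3 - (-2/((-1)²) + 6/(-4)) = 3 - (-2/1 + 6*(-¼)) = 3 - (-2*1 - 3/2) = 3 - (-2 - 3/2) = 3 - 1*(-7/2) = 3 + 7/2 = 13/2 ≈ 6.5000)
(-161/(-86) + 24/47)*((1*q)*4) = (-161/(-86) + 24/47)*((1*(13/2))*4) = (-161*(-1/86) + 24*(1/47))*((13/2)*4) = (161/86 + 24/47)*26 = (9631/4042)*26 = 125203/2021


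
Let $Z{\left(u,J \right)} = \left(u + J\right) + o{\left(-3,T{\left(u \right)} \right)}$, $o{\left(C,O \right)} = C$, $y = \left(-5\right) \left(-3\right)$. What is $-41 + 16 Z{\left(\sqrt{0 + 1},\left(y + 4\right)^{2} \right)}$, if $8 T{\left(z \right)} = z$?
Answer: $5703$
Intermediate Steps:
$T{\left(z \right)} = \frac{z}{8}$
$y = 15$
$Z{\left(u,J \right)} = -3 + J + u$ ($Z{\left(u,J \right)} = \left(u + J\right) - 3 = \left(J + u\right) - 3 = -3 + J + u$)
$-41 + 16 Z{\left(\sqrt{0 + 1},\left(y + 4\right)^{2} \right)} = -41 + 16 \left(-3 + \left(15 + 4\right)^{2} + \sqrt{0 + 1}\right) = -41 + 16 \left(-3 + 19^{2} + \sqrt{1}\right) = -41 + 16 \left(-3 + 361 + 1\right) = -41 + 16 \cdot 359 = -41 + 5744 = 5703$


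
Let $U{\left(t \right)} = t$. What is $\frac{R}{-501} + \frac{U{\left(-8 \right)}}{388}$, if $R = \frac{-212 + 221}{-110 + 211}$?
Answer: $- \frac{34025}{1636099} \approx -0.020796$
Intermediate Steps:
$R = \frac{9}{101} \approx 0.089109$
$\frac{R}{-501} + \frac{U{\left(-8 \right)}}{388} = \frac{9}{101 \left(-501\right)} - \frac{8}{388} = \frac{9}{101} \left(- \frac{1}{501}\right) - \frac{2}{97} = - \frac{3}{16867} - \frac{2}{97} = - \frac{34025}{1636099}$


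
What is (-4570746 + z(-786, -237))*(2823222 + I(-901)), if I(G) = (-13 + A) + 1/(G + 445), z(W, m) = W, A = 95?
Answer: -490459333724703/38 ≈ -1.2907e+13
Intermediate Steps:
I(G) = 82 + 1/(445 + G) (I(G) = (-13 + 95) + 1/(G + 445) = 82 + 1/(445 + G))
(-4570746 + z(-786, -237))*(2823222 + I(-901)) = (-4570746 - 786)*(2823222 + (36491 + 82*(-901))/(445 - 901)) = -4571532*(2823222 + (36491 - 73882)/(-456)) = -4571532*(2823222 - 1/456*(-37391)) = -4571532*(2823222 + 37391/456) = -4571532*1287426623/456 = -490459333724703/38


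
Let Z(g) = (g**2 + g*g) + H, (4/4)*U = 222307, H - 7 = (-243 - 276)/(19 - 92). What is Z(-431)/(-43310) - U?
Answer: -351439801273/1580815 ≈ -2.2232e+5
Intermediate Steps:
H = 1030/73 (H = 7 + (-243 - 276)/(19 - 92) = 7 - 519/(-73) = 7 - 519*(-1/73) = 7 + 519/73 = 1030/73 ≈ 14.110)
U = 222307
Z(g) = 1030/73 + 2*g**2 (Z(g) = (g**2 + g*g) + 1030/73 = (g**2 + g**2) + 1030/73 = 2*g**2 + 1030/73 = 1030/73 + 2*g**2)
Z(-431)/(-43310) - U = (1030/73 + 2*(-431)**2)/(-43310) - 1*222307 = (1030/73 + 2*185761)*(-1/43310) - 222307 = (1030/73 + 371522)*(-1/43310) - 222307 = (27122136/73)*(-1/43310) - 222307 = -13561068/1580815 - 222307 = -351439801273/1580815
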